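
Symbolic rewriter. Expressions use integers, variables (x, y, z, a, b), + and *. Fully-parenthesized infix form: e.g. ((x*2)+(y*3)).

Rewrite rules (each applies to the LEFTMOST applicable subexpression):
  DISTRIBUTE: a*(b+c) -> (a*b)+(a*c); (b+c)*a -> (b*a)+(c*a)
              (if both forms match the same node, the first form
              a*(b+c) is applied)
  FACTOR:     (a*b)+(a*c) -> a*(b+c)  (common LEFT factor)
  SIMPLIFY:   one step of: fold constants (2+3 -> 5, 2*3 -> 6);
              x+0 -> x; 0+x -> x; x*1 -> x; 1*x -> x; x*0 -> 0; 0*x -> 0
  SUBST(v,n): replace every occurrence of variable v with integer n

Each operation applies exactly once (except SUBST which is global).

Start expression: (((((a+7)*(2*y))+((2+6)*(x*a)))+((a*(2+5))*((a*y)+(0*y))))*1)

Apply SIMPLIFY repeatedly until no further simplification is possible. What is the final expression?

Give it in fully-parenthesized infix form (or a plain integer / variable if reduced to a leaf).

Answer: ((((a+7)*(2*y))+(8*(x*a)))+((a*7)*(a*y)))

Derivation:
Start: (((((a+7)*(2*y))+((2+6)*(x*a)))+((a*(2+5))*((a*y)+(0*y))))*1)
Step 1: at root: (((((a+7)*(2*y))+((2+6)*(x*a)))+((a*(2+5))*((a*y)+(0*y))))*1) -> ((((a+7)*(2*y))+((2+6)*(x*a)))+((a*(2+5))*((a*y)+(0*y)))); overall: (((((a+7)*(2*y))+((2+6)*(x*a)))+((a*(2+5))*((a*y)+(0*y))))*1) -> ((((a+7)*(2*y))+((2+6)*(x*a)))+((a*(2+5))*((a*y)+(0*y))))
Step 2: at LRL: (2+6) -> 8; overall: ((((a+7)*(2*y))+((2+6)*(x*a)))+((a*(2+5))*((a*y)+(0*y)))) -> ((((a+7)*(2*y))+(8*(x*a)))+((a*(2+5))*((a*y)+(0*y))))
Step 3: at RLR: (2+5) -> 7; overall: ((((a+7)*(2*y))+(8*(x*a)))+((a*(2+5))*((a*y)+(0*y)))) -> ((((a+7)*(2*y))+(8*(x*a)))+((a*7)*((a*y)+(0*y))))
Step 4: at RRR: (0*y) -> 0; overall: ((((a+7)*(2*y))+(8*(x*a)))+((a*7)*((a*y)+(0*y)))) -> ((((a+7)*(2*y))+(8*(x*a)))+((a*7)*((a*y)+0)))
Step 5: at RR: ((a*y)+0) -> (a*y); overall: ((((a+7)*(2*y))+(8*(x*a)))+((a*7)*((a*y)+0))) -> ((((a+7)*(2*y))+(8*(x*a)))+((a*7)*(a*y)))
Fixed point: ((((a+7)*(2*y))+(8*(x*a)))+((a*7)*(a*y)))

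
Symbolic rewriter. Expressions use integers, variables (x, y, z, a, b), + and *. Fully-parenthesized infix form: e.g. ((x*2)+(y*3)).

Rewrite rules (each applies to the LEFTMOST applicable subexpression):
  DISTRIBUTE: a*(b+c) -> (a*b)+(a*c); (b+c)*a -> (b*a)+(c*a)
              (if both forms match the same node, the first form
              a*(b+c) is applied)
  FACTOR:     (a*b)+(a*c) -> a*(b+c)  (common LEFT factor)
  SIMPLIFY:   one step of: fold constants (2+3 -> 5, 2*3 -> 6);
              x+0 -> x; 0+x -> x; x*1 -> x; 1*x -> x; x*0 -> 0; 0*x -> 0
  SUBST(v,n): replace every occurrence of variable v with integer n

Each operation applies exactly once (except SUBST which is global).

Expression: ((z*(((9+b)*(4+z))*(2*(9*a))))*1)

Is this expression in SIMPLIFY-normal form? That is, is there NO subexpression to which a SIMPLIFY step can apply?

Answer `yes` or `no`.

Expression: ((z*(((9+b)*(4+z))*(2*(9*a))))*1)
Scanning for simplifiable subexpressions (pre-order)...
  at root: ((z*(((9+b)*(4+z))*(2*(9*a))))*1) (SIMPLIFIABLE)
  at L: (z*(((9+b)*(4+z))*(2*(9*a)))) (not simplifiable)
  at LR: (((9+b)*(4+z))*(2*(9*a))) (not simplifiable)
  at LRL: ((9+b)*(4+z)) (not simplifiable)
  at LRLL: (9+b) (not simplifiable)
  at LRLR: (4+z) (not simplifiable)
  at LRR: (2*(9*a)) (not simplifiable)
  at LRRR: (9*a) (not simplifiable)
Found simplifiable subexpr at path root: ((z*(((9+b)*(4+z))*(2*(9*a))))*1)
One SIMPLIFY step would give: (z*(((9+b)*(4+z))*(2*(9*a))))
-> NOT in normal form.

Answer: no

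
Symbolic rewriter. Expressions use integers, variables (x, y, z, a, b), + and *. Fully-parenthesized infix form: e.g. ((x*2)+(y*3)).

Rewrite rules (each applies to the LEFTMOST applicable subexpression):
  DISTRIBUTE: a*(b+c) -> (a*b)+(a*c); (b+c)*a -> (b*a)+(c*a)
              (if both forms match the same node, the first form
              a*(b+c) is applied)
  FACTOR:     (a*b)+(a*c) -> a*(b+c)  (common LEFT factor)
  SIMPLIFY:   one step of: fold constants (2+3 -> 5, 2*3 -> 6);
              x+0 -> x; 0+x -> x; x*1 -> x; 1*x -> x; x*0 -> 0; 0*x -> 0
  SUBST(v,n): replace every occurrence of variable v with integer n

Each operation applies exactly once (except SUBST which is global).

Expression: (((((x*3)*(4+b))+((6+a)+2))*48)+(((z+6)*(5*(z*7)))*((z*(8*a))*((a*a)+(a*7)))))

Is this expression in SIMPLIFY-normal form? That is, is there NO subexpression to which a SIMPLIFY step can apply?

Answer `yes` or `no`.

Expression: (((((x*3)*(4+b))+((6+a)+2))*48)+(((z+6)*(5*(z*7)))*((z*(8*a))*((a*a)+(a*7)))))
Scanning for simplifiable subexpressions (pre-order)...
  at root: (((((x*3)*(4+b))+((6+a)+2))*48)+(((z+6)*(5*(z*7)))*((z*(8*a))*((a*a)+(a*7))))) (not simplifiable)
  at L: ((((x*3)*(4+b))+((6+a)+2))*48) (not simplifiable)
  at LL: (((x*3)*(4+b))+((6+a)+2)) (not simplifiable)
  at LLL: ((x*3)*(4+b)) (not simplifiable)
  at LLLL: (x*3) (not simplifiable)
  at LLLR: (4+b) (not simplifiable)
  at LLR: ((6+a)+2) (not simplifiable)
  at LLRL: (6+a) (not simplifiable)
  at R: (((z+6)*(5*(z*7)))*((z*(8*a))*((a*a)+(a*7)))) (not simplifiable)
  at RL: ((z+6)*(5*(z*7))) (not simplifiable)
  at RLL: (z+6) (not simplifiable)
  at RLR: (5*(z*7)) (not simplifiable)
  at RLRR: (z*7) (not simplifiable)
  at RR: ((z*(8*a))*((a*a)+(a*7))) (not simplifiable)
  at RRL: (z*(8*a)) (not simplifiable)
  at RRLR: (8*a) (not simplifiable)
  at RRR: ((a*a)+(a*7)) (not simplifiable)
  at RRRL: (a*a) (not simplifiable)
  at RRRR: (a*7) (not simplifiable)
Result: no simplifiable subexpression found -> normal form.

Answer: yes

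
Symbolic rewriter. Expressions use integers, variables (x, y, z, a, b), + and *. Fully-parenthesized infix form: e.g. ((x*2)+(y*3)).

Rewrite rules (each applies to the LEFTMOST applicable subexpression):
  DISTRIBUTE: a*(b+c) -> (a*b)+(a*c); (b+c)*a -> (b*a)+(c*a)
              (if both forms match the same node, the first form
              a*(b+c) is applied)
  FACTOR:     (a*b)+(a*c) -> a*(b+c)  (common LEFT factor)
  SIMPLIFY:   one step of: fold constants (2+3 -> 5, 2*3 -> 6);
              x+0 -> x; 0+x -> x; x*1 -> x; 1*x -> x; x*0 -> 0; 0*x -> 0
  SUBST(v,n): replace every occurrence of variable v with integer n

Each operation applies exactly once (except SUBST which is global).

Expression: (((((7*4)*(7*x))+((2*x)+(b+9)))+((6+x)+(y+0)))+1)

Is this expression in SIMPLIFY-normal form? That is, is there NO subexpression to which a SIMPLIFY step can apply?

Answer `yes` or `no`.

Expression: (((((7*4)*(7*x))+((2*x)+(b+9)))+((6+x)+(y+0)))+1)
Scanning for simplifiable subexpressions (pre-order)...
  at root: (((((7*4)*(7*x))+((2*x)+(b+9)))+((6+x)+(y+0)))+1) (not simplifiable)
  at L: ((((7*4)*(7*x))+((2*x)+(b+9)))+((6+x)+(y+0))) (not simplifiable)
  at LL: (((7*4)*(7*x))+((2*x)+(b+9))) (not simplifiable)
  at LLL: ((7*4)*(7*x)) (not simplifiable)
  at LLLL: (7*4) (SIMPLIFIABLE)
  at LLLR: (7*x) (not simplifiable)
  at LLR: ((2*x)+(b+9)) (not simplifiable)
  at LLRL: (2*x) (not simplifiable)
  at LLRR: (b+9) (not simplifiable)
  at LR: ((6+x)+(y+0)) (not simplifiable)
  at LRL: (6+x) (not simplifiable)
  at LRR: (y+0) (SIMPLIFIABLE)
Found simplifiable subexpr at path LLLL: (7*4)
One SIMPLIFY step would give: ((((28*(7*x))+((2*x)+(b+9)))+((6+x)+(y+0)))+1)
-> NOT in normal form.

Answer: no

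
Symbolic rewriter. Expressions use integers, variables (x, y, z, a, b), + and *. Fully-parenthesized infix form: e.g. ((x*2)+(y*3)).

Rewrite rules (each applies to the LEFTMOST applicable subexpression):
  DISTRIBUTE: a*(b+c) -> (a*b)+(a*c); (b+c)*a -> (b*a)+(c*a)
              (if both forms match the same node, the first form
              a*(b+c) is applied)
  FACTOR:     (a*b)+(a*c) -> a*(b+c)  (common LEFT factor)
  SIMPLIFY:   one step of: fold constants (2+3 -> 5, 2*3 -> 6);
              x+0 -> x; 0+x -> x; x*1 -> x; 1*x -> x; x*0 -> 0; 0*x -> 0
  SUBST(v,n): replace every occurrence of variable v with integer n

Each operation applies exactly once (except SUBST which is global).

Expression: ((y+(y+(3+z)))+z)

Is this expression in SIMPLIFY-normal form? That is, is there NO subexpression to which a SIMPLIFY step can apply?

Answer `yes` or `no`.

Expression: ((y+(y+(3+z)))+z)
Scanning for simplifiable subexpressions (pre-order)...
  at root: ((y+(y+(3+z)))+z) (not simplifiable)
  at L: (y+(y+(3+z))) (not simplifiable)
  at LR: (y+(3+z)) (not simplifiable)
  at LRR: (3+z) (not simplifiable)
Result: no simplifiable subexpression found -> normal form.

Answer: yes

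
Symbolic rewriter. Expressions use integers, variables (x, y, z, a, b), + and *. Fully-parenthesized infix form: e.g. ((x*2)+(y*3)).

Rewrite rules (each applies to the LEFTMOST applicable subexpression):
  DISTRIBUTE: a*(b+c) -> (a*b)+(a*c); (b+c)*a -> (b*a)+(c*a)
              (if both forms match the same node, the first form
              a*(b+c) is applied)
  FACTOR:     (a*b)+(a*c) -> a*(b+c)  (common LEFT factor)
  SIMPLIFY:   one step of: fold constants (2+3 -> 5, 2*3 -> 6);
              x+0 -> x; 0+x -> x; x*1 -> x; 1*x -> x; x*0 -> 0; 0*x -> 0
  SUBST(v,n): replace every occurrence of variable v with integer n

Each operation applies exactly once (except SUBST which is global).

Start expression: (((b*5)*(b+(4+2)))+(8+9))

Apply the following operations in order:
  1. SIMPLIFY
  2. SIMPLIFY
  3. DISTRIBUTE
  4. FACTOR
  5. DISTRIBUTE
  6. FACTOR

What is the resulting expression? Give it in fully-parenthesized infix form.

Answer: (((b*5)*(b+6))+17)

Derivation:
Start: (((b*5)*(b+(4+2)))+(8+9))
Apply SIMPLIFY at LRR (target: (4+2)): (((b*5)*(b+(4+2)))+(8+9)) -> (((b*5)*(b+6))+(8+9))
Apply SIMPLIFY at R (target: (8+9)): (((b*5)*(b+6))+(8+9)) -> (((b*5)*(b+6))+17)
Apply DISTRIBUTE at L (target: ((b*5)*(b+6))): (((b*5)*(b+6))+17) -> ((((b*5)*b)+((b*5)*6))+17)
Apply FACTOR at L (target: (((b*5)*b)+((b*5)*6))): ((((b*5)*b)+((b*5)*6))+17) -> (((b*5)*(b+6))+17)
Apply DISTRIBUTE at L (target: ((b*5)*(b+6))): (((b*5)*(b+6))+17) -> ((((b*5)*b)+((b*5)*6))+17)
Apply FACTOR at L (target: (((b*5)*b)+((b*5)*6))): ((((b*5)*b)+((b*5)*6))+17) -> (((b*5)*(b+6))+17)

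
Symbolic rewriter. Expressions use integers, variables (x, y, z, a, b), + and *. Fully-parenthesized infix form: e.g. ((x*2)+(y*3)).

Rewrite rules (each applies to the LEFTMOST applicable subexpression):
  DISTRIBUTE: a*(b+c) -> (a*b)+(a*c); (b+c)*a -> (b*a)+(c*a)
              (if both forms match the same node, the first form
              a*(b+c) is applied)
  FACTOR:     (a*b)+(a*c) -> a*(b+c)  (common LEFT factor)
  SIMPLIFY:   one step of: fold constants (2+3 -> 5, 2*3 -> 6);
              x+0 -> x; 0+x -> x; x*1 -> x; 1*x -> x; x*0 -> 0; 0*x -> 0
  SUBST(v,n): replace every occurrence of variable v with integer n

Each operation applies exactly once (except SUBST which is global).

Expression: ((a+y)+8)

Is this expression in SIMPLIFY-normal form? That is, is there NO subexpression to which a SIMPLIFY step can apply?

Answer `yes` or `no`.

Expression: ((a+y)+8)
Scanning for simplifiable subexpressions (pre-order)...
  at root: ((a+y)+8) (not simplifiable)
  at L: (a+y) (not simplifiable)
Result: no simplifiable subexpression found -> normal form.

Answer: yes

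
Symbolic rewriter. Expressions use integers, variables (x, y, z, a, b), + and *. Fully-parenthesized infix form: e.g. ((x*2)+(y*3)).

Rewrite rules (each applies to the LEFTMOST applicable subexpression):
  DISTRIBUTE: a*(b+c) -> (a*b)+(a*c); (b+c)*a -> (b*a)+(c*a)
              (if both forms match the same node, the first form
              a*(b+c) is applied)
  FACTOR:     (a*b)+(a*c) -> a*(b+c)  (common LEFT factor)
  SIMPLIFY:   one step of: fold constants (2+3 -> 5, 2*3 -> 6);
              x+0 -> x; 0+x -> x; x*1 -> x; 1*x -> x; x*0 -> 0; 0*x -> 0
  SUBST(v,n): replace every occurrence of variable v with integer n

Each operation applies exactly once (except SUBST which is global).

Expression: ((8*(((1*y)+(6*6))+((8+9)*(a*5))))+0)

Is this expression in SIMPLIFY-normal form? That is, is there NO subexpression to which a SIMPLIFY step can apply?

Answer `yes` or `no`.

Expression: ((8*(((1*y)+(6*6))+((8+9)*(a*5))))+0)
Scanning for simplifiable subexpressions (pre-order)...
  at root: ((8*(((1*y)+(6*6))+((8+9)*(a*5))))+0) (SIMPLIFIABLE)
  at L: (8*(((1*y)+(6*6))+((8+9)*(a*5)))) (not simplifiable)
  at LR: (((1*y)+(6*6))+((8+9)*(a*5))) (not simplifiable)
  at LRL: ((1*y)+(6*6)) (not simplifiable)
  at LRLL: (1*y) (SIMPLIFIABLE)
  at LRLR: (6*6) (SIMPLIFIABLE)
  at LRR: ((8+9)*(a*5)) (not simplifiable)
  at LRRL: (8+9) (SIMPLIFIABLE)
  at LRRR: (a*5) (not simplifiable)
Found simplifiable subexpr at path root: ((8*(((1*y)+(6*6))+((8+9)*(a*5))))+0)
One SIMPLIFY step would give: (8*(((1*y)+(6*6))+((8+9)*(a*5))))
-> NOT in normal form.

Answer: no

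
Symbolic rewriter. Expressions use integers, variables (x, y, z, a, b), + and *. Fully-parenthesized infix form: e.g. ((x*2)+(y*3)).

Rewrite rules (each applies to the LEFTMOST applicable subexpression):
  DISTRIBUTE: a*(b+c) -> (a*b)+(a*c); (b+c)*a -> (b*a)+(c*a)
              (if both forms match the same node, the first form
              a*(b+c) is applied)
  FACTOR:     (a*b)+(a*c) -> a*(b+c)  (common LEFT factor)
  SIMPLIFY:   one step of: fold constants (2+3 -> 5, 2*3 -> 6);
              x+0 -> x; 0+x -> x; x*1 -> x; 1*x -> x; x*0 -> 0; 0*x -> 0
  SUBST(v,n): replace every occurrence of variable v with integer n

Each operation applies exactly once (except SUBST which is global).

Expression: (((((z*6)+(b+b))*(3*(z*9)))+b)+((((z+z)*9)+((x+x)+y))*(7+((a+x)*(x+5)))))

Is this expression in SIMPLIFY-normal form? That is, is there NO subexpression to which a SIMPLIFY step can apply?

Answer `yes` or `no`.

Answer: yes

Derivation:
Expression: (((((z*6)+(b+b))*(3*(z*9)))+b)+((((z+z)*9)+((x+x)+y))*(7+((a+x)*(x+5)))))
Scanning for simplifiable subexpressions (pre-order)...
  at root: (((((z*6)+(b+b))*(3*(z*9)))+b)+((((z+z)*9)+((x+x)+y))*(7+((a+x)*(x+5))))) (not simplifiable)
  at L: ((((z*6)+(b+b))*(3*(z*9)))+b) (not simplifiable)
  at LL: (((z*6)+(b+b))*(3*(z*9))) (not simplifiable)
  at LLL: ((z*6)+(b+b)) (not simplifiable)
  at LLLL: (z*6) (not simplifiable)
  at LLLR: (b+b) (not simplifiable)
  at LLR: (3*(z*9)) (not simplifiable)
  at LLRR: (z*9) (not simplifiable)
  at R: ((((z+z)*9)+((x+x)+y))*(7+((a+x)*(x+5)))) (not simplifiable)
  at RL: (((z+z)*9)+((x+x)+y)) (not simplifiable)
  at RLL: ((z+z)*9) (not simplifiable)
  at RLLL: (z+z) (not simplifiable)
  at RLR: ((x+x)+y) (not simplifiable)
  at RLRL: (x+x) (not simplifiable)
  at RR: (7+((a+x)*(x+5))) (not simplifiable)
  at RRR: ((a+x)*(x+5)) (not simplifiable)
  at RRRL: (a+x) (not simplifiable)
  at RRRR: (x+5) (not simplifiable)
Result: no simplifiable subexpression found -> normal form.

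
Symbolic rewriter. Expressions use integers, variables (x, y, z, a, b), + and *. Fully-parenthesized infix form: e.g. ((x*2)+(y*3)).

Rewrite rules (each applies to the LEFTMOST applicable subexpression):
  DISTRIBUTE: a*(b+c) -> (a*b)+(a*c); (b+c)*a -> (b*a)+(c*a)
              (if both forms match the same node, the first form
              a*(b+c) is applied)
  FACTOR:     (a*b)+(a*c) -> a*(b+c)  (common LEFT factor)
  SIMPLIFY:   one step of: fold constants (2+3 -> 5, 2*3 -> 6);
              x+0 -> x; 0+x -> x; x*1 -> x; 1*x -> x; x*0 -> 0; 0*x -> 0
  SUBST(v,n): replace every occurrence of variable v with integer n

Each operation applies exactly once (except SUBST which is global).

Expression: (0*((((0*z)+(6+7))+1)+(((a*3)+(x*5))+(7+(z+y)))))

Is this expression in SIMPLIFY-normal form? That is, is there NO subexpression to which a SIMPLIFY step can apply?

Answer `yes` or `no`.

Answer: no

Derivation:
Expression: (0*((((0*z)+(6+7))+1)+(((a*3)+(x*5))+(7+(z+y)))))
Scanning for simplifiable subexpressions (pre-order)...
  at root: (0*((((0*z)+(6+7))+1)+(((a*3)+(x*5))+(7+(z+y))))) (SIMPLIFIABLE)
  at R: ((((0*z)+(6+7))+1)+(((a*3)+(x*5))+(7+(z+y)))) (not simplifiable)
  at RL: (((0*z)+(6+7))+1) (not simplifiable)
  at RLL: ((0*z)+(6+7)) (not simplifiable)
  at RLLL: (0*z) (SIMPLIFIABLE)
  at RLLR: (6+7) (SIMPLIFIABLE)
  at RR: (((a*3)+(x*5))+(7+(z+y))) (not simplifiable)
  at RRL: ((a*3)+(x*5)) (not simplifiable)
  at RRLL: (a*3) (not simplifiable)
  at RRLR: (x*5) (not simplifiable)
  at RRR: (7+(z+y)) (not simplifiable)
  at RRRR: (z+y) (not simplifiable)
Found simplifiable subexpr at path root: (0*((((0*z)+(6+7))+1)+(((a*3)+(x*5))+(7+(z+y)))))
One SIMPLIFY step would give: 0
-> NOT in normal form.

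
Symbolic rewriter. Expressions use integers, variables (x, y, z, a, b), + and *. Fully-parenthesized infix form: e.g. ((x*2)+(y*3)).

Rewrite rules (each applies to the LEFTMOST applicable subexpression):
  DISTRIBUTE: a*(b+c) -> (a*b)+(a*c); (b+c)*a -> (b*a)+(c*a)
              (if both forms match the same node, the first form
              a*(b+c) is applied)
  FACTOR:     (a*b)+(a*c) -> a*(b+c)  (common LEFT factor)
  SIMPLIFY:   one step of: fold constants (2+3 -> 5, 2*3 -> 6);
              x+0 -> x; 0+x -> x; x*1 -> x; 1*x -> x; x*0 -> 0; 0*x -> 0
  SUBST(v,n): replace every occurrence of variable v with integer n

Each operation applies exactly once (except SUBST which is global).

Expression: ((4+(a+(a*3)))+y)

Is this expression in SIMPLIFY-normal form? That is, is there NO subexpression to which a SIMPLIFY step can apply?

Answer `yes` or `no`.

Answer: yes

Derivation:
Expression: ((4+(a+(a*3)))+y)
Scanning for simplifiable subexpressions (pre-order)...
  at root: ((4+(a+(a*3)))+y) (not simplifiable)
  at L: (4+(a+(a*3))) (not simplifiable)
  at LR: (a+(a*3)) (not simplifiable)
  at LRR: (a*3) (not simplifiable)
Result: no simplifiable subexpression found -> normal form.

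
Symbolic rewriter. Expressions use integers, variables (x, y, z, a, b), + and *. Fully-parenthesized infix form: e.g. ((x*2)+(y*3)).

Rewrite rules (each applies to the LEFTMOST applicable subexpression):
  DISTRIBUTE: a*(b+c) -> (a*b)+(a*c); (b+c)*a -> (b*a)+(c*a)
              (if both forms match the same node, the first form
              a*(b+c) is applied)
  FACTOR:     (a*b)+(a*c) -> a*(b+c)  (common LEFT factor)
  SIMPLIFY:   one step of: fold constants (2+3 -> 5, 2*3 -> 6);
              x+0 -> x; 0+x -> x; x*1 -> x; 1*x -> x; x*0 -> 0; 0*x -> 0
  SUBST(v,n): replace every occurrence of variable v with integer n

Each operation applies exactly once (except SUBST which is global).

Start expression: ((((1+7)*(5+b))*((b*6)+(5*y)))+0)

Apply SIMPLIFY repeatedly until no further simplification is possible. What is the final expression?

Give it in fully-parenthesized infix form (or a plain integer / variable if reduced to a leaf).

Answer: ((8*(5+b))*((b*6)+(5*y)))

Derivation:
Start: ((((1+7)*(5+b))*((b*6)+(5*y)))+0)
Step 1: at root: ((((1+7)*(5+b))*((b*6)+(5*y)))+0) -> (((1+7)*(5+b))*((b*6)+(5*y))); overall: ((((1+7)*(5+b))*((b*6)+(5*y)))+0) -> (((1+7)*(5+b))*((b*6)+(5*y)))
Step 2: at LL: (1+7) -> 8; overall: (((1+7)*(5+b))*((b*6)+(5*y))) -> ((8*(5+b))*((b*6)+(5*y)))
Fixed point: ((8*(5+b))*((b*6)+(5*y)))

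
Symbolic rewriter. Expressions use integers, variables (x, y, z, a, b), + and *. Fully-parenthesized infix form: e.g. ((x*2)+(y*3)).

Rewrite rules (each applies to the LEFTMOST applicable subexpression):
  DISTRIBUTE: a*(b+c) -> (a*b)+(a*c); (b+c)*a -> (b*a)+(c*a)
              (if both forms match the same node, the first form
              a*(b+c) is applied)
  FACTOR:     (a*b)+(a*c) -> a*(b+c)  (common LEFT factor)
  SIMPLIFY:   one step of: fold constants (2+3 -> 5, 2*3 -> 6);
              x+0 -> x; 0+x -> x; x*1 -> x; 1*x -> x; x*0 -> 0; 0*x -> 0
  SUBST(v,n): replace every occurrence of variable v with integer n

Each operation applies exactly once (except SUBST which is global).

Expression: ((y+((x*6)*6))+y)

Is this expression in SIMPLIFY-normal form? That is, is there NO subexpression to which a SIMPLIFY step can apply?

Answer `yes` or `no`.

Answer: yes

Derivation:
Expression: ((y+((x*6)*6))+y)
Scanning for simplifiable subexpressions (pre-order)...
  at root: ((y+((x*6)*6))+y) (not simplifiable)
  at L: (y+((x*6)*6)) (not simplifiable)
  at LR: ((x*6)*6) (not simplifiable)
  at LRL: (x*6) (not simplifiable)
Result: no simplifiable subexpression found -> normal form.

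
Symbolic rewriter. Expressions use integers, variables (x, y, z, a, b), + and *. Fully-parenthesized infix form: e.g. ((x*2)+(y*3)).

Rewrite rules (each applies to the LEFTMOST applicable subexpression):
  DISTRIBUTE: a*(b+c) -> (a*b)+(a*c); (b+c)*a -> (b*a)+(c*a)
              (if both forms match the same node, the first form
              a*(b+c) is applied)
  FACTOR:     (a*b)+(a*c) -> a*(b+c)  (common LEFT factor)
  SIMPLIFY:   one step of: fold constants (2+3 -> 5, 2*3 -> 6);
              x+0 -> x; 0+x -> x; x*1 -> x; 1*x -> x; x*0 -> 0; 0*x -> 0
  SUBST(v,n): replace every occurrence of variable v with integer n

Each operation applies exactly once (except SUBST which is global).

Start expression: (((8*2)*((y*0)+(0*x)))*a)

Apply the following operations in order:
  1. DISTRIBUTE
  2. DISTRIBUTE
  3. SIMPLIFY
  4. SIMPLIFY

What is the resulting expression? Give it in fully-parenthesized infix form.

Answer: (((16*0)*a)+(((8*2)*(0*x))*a))

Derivation:
Start: (((8*2)*((y*0)+(0*x)))*a)
Apply DISTRIBUTE at L (target: ((8*2)*((y*0)+(0*x)))): (((8*2)*((y*0)+(0*x)))*a) -> ((((8*2)*(y*0))+((8*2)*(0*x)))*a)
Apply DISTRIBUTE at root (target: ((((8*2)*(y*0))+((8*2)*(0*x)))*a)): ((((8*2)*(y*0))+((8*2)*(0*x)))*a) -> ((((8*2)*(y*0))*a)+(((8*2)*(0*x))*a))
Apply SIMPLIFY at LLL (target: (8*2)): ((((8*2)*(y*0))*a)+(((8*2)*(0*x))*a)) -> (((16*(y*0))*a)+(((8*2)*(0*x))*a))
Apply SIMPLIFY at LLR (target: (y*0)): (((16*(y*0))*a)+(((8*2)*(0*x))*a)) -> (((16*0)*a)+(((8*2)*(0*x))*a))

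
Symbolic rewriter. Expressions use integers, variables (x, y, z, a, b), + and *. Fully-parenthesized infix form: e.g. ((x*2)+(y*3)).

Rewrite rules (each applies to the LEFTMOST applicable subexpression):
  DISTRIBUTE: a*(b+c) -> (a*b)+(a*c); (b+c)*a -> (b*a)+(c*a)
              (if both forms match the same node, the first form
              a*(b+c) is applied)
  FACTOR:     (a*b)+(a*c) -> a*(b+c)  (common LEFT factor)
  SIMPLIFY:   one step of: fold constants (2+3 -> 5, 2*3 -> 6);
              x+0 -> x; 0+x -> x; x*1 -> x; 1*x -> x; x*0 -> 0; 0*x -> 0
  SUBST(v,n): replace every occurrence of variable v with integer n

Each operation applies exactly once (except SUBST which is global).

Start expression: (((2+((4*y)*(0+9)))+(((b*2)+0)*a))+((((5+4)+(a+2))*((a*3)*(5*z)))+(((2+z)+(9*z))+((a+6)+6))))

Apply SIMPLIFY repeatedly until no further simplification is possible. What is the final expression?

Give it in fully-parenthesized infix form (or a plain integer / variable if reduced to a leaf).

Start: (((2+((4*y)*(0+9)))+(((b*2)+0)*a))+((((5+4)+(a+2))*((a*3)*(5*z)))+(((2+z)+(9*z))+((a+6)+6))))
Step 1: at LLRR: (0+9) -> 9; overall: (((2+((4*y)*(0+9)))+(((b*2)+0)*a))+((((5+4)+(a+2))*((a*3)*(5*z)))+(((2+z)+(9*z))+((a+6)+6)))) -> (((2+((4*y)*9))+(((b*2)+0)*a))+((((5+4)+(a+2))*((a*3)*(5*z)))+(((2+z)+(9*z))+((a+6)+6))))
Step 2: at LRL: ((b*2)+0) -> (b*2); overall: (((2+((4*y)*9))+(((b*2)+0)*a))+((((5+4)+(a+2))*((a*3)*(5*z)))+(((2+z)+(9*z))+((a+6)+6)))) -> (((2+((4*y)*9))+((b*2)*a))+((((5+4)+(a+2))*((a*3)*(5*z)))+(((2+z)+(9*z))+((a+6)+6))))
Step 3: at RLLL: (5+4) -> 9; overall: (((2+((4*y)*9))+((b*2)*a))+((((5+4)+(a+2))*((a*3)*(5*z)))+(((2+z)+(9*z))+((a+6)+6)))) -> (((2+((4*y)*9))+((b*2)*a))+(((9+(a+2))*((a*3)*(5*z)))+(((2+z)+(9*z))+((a+6)+6))))
Fixed point: (((2+((4*y)*9))+((b*2)*a))+(((9+(a+2))*((a*3)*(5*z)))+(((2+z)+(9*z))+((a+6)+6))))

Answer: (((2+((4*y)*9))+((b*2)*a))+(((9+(a+2))*((a*3)*(5*z)))+(((2+z)+(9*z))+((a+6)+6))))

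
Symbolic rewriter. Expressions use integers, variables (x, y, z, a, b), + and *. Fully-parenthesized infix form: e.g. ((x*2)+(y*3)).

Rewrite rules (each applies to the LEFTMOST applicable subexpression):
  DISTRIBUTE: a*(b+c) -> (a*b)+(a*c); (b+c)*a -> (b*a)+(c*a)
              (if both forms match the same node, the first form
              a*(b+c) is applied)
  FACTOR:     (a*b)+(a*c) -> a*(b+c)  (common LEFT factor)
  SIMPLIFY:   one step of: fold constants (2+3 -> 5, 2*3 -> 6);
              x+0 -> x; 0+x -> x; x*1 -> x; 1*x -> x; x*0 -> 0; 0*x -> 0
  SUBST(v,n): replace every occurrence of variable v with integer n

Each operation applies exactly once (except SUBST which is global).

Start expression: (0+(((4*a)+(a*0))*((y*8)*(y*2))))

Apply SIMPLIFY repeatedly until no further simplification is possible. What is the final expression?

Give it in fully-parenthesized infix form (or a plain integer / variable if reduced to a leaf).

Start: (0+(((4*a)+(a*0))*((y*8)*(y*2))))
Step 1: at root: (0+(((4*a)+(a*0))*((y*8)*(y*2)))) -> (((4*a)+(a*0))*((y*8)*(y*2))); overall: (0+(((4*a)+(a*0))*((y*8)*(y*2)))) -> (((4*a)+(a*0))*((y*8)*(y*2)))
Step 2: at LR: (a*0) -> 0; overall: (((4*a)+(a*0))*((y*8)*(y*2))) -> (((4*a)+0)*((y*8)*(y*2)))
Step 3: at L: ((4*a)+0) -> (4*a); overall: (((4*a)+0)*((y*8)*(y*2))) -> ((4*a)*((y*8)*(y*2)))
Fixed point: ((4*a)*((y*8)*(y*2)))

Answer: ((4*a)*((y*8)*(y*2)))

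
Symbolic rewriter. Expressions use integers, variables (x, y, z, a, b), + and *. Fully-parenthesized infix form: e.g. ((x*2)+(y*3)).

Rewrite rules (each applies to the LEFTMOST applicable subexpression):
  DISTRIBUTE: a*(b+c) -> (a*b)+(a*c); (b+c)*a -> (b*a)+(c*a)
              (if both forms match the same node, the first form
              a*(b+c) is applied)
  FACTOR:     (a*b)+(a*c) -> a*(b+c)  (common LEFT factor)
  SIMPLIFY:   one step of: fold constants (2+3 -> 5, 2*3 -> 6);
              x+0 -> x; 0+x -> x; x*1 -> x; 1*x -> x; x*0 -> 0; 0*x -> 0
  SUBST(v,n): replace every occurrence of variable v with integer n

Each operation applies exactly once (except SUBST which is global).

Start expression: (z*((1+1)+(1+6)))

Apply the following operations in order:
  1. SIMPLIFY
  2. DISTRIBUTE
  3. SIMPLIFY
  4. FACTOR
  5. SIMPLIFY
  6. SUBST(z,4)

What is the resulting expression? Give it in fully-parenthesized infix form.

Answer: (4*9)

Derivation:
Start: (z*((1+1)+(1+6)))
Apply SIMPLIFY at RL (target: (1+1)): (z*((1+1)+(1+6))) -> (z*(2+(1+6)))
Apply DISTRIBUTE at root (target: (z*(2+(1+6)))): (z*(2+(1+6))) -> ((z*2)+(z*(1+6)))
Apply SIMPLIFY at RR (target: (1+6)): ((z*2)+(z*(1+6))) -> ((z*2)+(z*7))
Apply FACTOR at root (target: ((z*2)+(z*7))): ((z*2)+(z*7)) -> (z*(2+7))
Apply SIMPLIFY at R (target: (2+7)): (z*(2+7)) -> (z*9)
Apply SUBST(z,4): (z*9) -> (4*9)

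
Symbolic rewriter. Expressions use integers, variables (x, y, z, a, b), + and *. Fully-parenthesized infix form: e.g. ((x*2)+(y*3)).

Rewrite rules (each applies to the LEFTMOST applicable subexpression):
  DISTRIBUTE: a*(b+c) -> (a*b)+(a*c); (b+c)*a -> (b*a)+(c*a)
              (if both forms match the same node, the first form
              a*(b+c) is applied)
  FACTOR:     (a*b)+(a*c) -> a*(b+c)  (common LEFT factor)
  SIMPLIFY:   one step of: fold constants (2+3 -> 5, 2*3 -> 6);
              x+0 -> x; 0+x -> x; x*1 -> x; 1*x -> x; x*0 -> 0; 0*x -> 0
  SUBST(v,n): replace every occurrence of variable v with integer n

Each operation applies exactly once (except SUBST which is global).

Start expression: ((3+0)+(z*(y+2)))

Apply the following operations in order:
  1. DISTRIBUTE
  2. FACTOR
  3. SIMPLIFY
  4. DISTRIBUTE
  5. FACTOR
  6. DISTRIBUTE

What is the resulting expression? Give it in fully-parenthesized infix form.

Start: ((3+0)+(z*(y+2)))
Apply DISTRIBUTE at R (target: (z*(y+2))): ((3+0)+(z*(y+2))) -> ((3+0)+((z*y)+(z*2)))
Apply FACTOR at R (target: ((z*y)+(z*2))): ((3+0)+((z*y)+(z*2))) -> ((3+0)+(z*(y+2)))
Apply SIMPLIFY at L (target: (3+0)): ((3+0)+(z*(y+2))) -> (3+(z*(y+2)))
Apply DISTRIBUTE at R (target: (z*(y+2))): (3+(z*(y+2))) -> (3+((z*y)+(z*2)))
Apply FACTOR at R (target: ((z*y)+(z*2))): (3+((z*y)+(z*2))) -> (3+(z*(y+2)))
Apply DISTRIBUTE at R (target: (z*(y+2))): (3+(z*(y+2))) -> (3+((z*y)+(z*2)))

Answer: (3+((z*y)+(z*2)))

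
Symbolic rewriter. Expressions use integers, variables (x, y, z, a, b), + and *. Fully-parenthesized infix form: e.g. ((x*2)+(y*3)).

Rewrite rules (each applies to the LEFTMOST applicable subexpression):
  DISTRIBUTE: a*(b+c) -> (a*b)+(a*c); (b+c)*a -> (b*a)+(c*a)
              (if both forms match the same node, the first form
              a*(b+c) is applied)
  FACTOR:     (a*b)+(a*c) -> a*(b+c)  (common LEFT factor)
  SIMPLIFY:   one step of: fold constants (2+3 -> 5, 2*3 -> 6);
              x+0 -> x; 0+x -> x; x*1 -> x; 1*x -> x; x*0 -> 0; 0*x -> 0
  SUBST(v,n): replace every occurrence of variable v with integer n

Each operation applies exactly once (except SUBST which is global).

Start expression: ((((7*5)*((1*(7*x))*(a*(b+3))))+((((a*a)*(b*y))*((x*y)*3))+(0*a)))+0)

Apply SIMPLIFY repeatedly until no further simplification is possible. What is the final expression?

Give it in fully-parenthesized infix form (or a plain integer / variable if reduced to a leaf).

Answer: ((35*((7*x)*(a*(b+3))))+(((a*a)*(b*y))*((x*y)*3)))

Derivation:
Start: ((((7*5)*((1*(7*x))*(a*(b+3))))+((((a*a)*(b*y))*((x*y)*3))+(0*a)))+0)
Step 1: at root: ((((7*5)*((1*(7*x))*(a*(b+3))))+((((a*a)*(b*y))*((x*y)*3))+(0*a)))+0) -> (((7*5)*((1*(7*x))*(a*(b+3))))+((((a*a)*(b*y))*((x*y)*3))+(0*a))); overall: ((((7*5)*((1*(7*x))*(a*(b+3))))+((((a*a)*(b*y))*((x*y)*3))+(0*a)))+0) -> (((7*5)*((1*(7*x))*(a*(b+3))))+((((a*a)*(b*y))*((x*y)*3))+(0*a)))
Step 2: at LL: (7*5) -> 35; overall: (((7*5)*((1*(7*x))*(a*(b+3))))+((((a*a)*(b*y))*((x*y)*3))+(0*a))) -> ((35*((1*(7*x))*(a*(b+3))))+((((a*a)*(b*y))*((x*y)*3))+(0*a)))
Step 3: at LRL: (1*(7*x)) -> (7*x); overall: ((35*((1*(7*x))*(a*(b+3))))+((((a*a)*(b*y))*((x*y)*3))+(0*a))) -> ((35*((7*x)*(a*(b+3))))+((((a*a)*(b*y))*((x*y)*3))+(0*a)))
Step 4: at RR: (0*a) -> 0; overall: ((35*((7*x)*(a*(b+3))))+((((a*a)*(b*y))*((x*y)*3))+(0*a))) -> ((35*((7*x)*(a*(b+3))))+((((a*a)*(b*y))*((x*y)*3))+0))
Step 5: at R: ((((a*a)*(b*y))*((x*y)*3))+0) -> (((a*a)*(b*y))*((x*y)*3)); overall: ((35*((7*x)*(a*(b+3))))+((((a*a)*(b*y))*((x*y)*3))+0)) -> ((35*((7*x)*(a*(b+3))))+(((a*a)*(b*y))*((x*y)*3)))
Fixed point: ((35*((7*x)*(a*(b+3))))+(((a*a)*(b*y))*((x*y)*3)))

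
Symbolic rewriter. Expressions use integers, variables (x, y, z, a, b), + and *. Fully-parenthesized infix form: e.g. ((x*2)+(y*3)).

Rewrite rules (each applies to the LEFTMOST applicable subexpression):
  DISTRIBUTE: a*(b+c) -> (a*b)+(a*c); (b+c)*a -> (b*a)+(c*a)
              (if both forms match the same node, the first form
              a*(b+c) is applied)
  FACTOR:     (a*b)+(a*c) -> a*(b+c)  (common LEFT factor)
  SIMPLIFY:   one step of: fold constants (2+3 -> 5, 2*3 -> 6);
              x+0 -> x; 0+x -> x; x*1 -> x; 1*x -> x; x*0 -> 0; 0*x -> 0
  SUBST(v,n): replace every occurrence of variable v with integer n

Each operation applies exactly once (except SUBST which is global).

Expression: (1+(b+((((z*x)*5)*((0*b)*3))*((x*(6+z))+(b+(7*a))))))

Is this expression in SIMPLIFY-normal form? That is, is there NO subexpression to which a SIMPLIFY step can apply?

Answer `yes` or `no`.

Expression: (1+(b+((((z*x)*5)*((0*b)*3))*((x*(6+z))+(b+(7*a))))))
Scanning for simplifiable subexpressions (pre-order)...
  at root: (1+(b+((((z*x)*5)*((0*b)*3))*((x*(6+z))+(b+(7*a)))))) (not simplifiable)
  at R: (b+((((z*x)*5)*((0*b)*3))*((x*(6+z))+(b+(7*a))))) (not simplifiable)
  at RR: ((((z*x)*5)*((0*b)*3))*((x*(6+z))+(b+(7*a)))) (not simplifiable)
  at RRL: (((z*x)*5)*((0*b)*3)) (not simplifiable)
  at RRLL: ((z*x)*5) (not simplifiable)
  at RRLLL: (z*x) (not simplifiable)
  at RRLR: ((0*b)*3) (not simplifiable)
  at RRLRL: (0*b) (SIMPLIFIABLE)
  at RRR: ((x*(6+z))+(b+(7*a))) (not simplifiable)
  at RRRL: (x*(6+z)) (not simplifiable)
  at RRRLR: (6+z) (not simplifiable)
  at RRRR: (b+(7*a)) (not simplifiable)
  at RRRRR: (7*a) (not simplifiable)
Found simplifiable subexpr at path RRLRL: (0*b)
One SIMPLIFY step would give: (1+(b+((((z*x)*5)*(0*3))*((x*(6+z))+(b+(7*a))))))
-> NOT in normal form.

Answer: no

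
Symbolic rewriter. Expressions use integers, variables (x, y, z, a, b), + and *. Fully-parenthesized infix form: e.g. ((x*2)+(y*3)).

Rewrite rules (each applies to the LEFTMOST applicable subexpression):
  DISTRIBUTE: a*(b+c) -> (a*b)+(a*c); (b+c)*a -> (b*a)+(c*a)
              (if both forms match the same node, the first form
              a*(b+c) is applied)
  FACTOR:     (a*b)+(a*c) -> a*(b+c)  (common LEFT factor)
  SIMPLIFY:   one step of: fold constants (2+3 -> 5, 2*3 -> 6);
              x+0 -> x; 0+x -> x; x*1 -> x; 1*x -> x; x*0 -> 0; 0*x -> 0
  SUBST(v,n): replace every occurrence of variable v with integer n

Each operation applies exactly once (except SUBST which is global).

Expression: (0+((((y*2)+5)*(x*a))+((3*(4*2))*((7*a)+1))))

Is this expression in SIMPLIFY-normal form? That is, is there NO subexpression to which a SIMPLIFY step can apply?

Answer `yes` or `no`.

Expression: (0+((((y*2)+5)*(x*a))+((3*(4*2))*((7*a)+1))))
Scanning for simplifiable subexpressions (pre-order)...
  at root: (0+((((y*2)+5)*(x*a))+((3*(4*2))*((7*a)+1)))) (SIMPLIFIABLE)
  at R: ((((y*2)+5)*(x*a))+((3*(4*2))*((7*a)+1))) (not simplifiable)
  at RL: (((y*2)+5)*(x*a)) (not simplifiable)
  at RLL: ((y*2)+5) (not simplifiable)
  at RLLL: (y*2) (not simplifiable)
  at RLR: (x*a) (not simplifiable)
  at RR: ((3*(4*2))*((7*a)+1)) (not simplifiable)
  at RRL: (3*(4*2)) (not simplifiable)
  at RRLR: (4*2) (SIMPLIFIABLE)
  at RRR: ((7*a)+1) (not simplifiable)
  at RRRL: (7*a) (not simplifiable)
Found simplifiable subexpr at path root: (0+((((y*2)+5)*(x*a))+((3*(4*2))*((7*a)+1))))
One SIMPLIFY step would give: ((((y*2)+5)*(x*a))+((3*(4*2))*((7*a)+1)))
-> NOT in normal form.

Answer: no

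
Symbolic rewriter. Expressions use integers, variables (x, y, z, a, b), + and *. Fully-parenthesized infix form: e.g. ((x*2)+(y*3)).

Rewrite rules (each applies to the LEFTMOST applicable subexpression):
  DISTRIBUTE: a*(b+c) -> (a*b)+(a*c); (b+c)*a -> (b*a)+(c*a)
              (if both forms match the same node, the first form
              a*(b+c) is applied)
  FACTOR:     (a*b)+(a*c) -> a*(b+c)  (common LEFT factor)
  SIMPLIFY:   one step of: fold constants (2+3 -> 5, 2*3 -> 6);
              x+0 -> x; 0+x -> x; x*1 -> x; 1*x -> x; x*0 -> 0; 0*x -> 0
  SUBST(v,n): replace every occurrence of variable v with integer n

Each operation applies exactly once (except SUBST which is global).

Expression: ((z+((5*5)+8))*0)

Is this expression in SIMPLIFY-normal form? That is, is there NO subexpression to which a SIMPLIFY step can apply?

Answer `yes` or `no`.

Answer: no

Derivation:
Expression: ((z+((5*5)+8))*0)
Scanning for simplifiable subexpressions (pre-order)...
  at root: ((z+((5*5)+8))*0) (SIMPLIFIABLE)
  at L: (z+((5*5)+8)) (not simplifiable)
  at LR: ((5*5)+8) (not simplifiable)
  at LRL: (5*5) (SIMPLIFIABLE)
Found simplifiable subexpr at path root: ((z+((5*5)+8))*0)
One SIMPLIFY step would give: 0
-> NOT in normal form.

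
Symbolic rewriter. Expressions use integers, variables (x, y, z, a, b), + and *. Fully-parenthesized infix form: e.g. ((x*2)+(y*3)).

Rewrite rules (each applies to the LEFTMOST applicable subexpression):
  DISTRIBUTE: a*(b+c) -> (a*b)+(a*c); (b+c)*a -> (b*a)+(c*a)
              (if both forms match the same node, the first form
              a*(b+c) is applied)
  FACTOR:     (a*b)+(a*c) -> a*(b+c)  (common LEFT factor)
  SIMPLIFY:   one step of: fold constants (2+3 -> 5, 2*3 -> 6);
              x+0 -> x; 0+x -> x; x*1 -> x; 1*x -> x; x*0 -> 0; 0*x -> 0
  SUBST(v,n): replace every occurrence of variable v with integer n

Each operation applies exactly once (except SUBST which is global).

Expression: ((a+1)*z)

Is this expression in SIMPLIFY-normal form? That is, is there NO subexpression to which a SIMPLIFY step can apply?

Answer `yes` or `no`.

Answer: yes

Derivation:
Expression: ((a+1)*z)
Scanning for simplifiable subexpressions (pre-order)...
  at root: ((a+1)*z) (not simplifiable)
  at L: (a+1) (not simplifiable)
Result: no simplifiable subexpression found -> normal form.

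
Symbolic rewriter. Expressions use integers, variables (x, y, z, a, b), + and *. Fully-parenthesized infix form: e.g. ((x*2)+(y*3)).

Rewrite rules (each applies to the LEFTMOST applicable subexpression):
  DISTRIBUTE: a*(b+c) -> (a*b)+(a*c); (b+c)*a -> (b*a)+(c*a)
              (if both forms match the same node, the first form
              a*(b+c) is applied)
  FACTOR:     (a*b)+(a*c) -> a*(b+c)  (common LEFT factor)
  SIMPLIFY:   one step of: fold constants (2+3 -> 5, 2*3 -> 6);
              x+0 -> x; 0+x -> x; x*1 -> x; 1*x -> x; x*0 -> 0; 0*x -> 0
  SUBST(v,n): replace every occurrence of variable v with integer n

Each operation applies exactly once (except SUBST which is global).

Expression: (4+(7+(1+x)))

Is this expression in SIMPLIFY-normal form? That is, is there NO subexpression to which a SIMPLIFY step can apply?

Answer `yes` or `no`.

Expression: (4+(7+(1+x)))
Scanning for simplifiable subexpressions (pre-order)...
  at root: (4+(7+(1+x))) (not simplifiable)
  at R: (7+(1+x)) (not simplifiable)
  at RR: (1+x) (not simplifiable)
Result: no simplifiable subexpression found -> normal form.

Answer: yes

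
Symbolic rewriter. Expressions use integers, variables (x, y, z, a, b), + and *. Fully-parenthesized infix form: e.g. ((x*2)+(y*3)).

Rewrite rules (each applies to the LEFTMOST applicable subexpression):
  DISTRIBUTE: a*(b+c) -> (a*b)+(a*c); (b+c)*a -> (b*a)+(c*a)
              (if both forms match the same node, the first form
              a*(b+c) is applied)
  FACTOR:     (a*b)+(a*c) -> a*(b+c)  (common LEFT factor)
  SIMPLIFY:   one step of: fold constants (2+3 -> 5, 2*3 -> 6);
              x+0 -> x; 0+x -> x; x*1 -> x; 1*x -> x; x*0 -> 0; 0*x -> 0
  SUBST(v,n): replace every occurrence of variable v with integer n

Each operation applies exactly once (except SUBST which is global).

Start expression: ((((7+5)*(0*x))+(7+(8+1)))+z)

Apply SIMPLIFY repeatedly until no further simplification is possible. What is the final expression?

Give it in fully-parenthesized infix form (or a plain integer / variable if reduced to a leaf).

Answer: (16+z)

Derivation:
Start: ((((7+5)*(0*x))+(7+(8+1)))+z)
Step 1: at LLL: (7+5) -> 12; overall: ((((7+5)*(0*x))+(7+(8+1)))+z) -> (((12*(0*x))+(7+(8+1)))+z)
Step 2: at LLR: (0*x) -> 0; overall: (((12*(0*x))+(7+(8+1)))+z) -> (((12*0)+(7+(8+1)))+z)
Step 3: at LL: (12*0) -> 0; overall: (((12*0)+(7+(8+1)))+z) -> ((0+(7+(8+1)))+z)
Step 4: at L: (0+(7+(8+1))) -> (7+(8+1)); overall: ((0+(7+(8+1)))+z) -> ((7+(8+1))+z)
Step 5: at LR: (8+1) -> 9; overall: ((7+(8+1))+z) -> ((7+9)+z)
Step 6: at L: (7+9) -> 16; overall: ((7+9)+z) -> (16+z)
Fixed point: (16+z)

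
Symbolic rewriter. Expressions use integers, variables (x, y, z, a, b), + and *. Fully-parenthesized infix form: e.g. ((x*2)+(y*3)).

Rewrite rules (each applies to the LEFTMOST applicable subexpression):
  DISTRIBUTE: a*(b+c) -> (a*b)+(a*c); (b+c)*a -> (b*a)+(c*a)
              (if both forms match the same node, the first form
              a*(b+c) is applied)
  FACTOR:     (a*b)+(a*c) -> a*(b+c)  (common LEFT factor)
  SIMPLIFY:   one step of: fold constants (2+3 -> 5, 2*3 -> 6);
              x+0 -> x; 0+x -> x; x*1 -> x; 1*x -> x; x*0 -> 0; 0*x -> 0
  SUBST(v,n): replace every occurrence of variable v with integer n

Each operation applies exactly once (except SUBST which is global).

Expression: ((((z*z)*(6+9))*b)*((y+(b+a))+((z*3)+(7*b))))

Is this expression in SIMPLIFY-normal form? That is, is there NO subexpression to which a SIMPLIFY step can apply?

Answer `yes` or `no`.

Answer: no

Derivation:
Expression: ((((z*z)*(6+9))*b)*((y+(b+a))+((z*3)+(7*b))))
Scanning for simplifiable subexpressions (pre-order)...
  at root: ((((z*z)*(6+9))*b)*((y+(b+a))+((z*3)+(7*b)))) (not simplifiable)
  at L: (((z*z)*(6+9))*b) (not simplifiable)
  at LL: ((z*z)*(6+9)) (not simplifiable)
  at LLL: (z*z) (not simplifiable)
  at LLR: (6+9) (SIMPLIFIABLE)
  at R: ((y+(b+a))+((z*3)+(7*b))) (not simplifiable)
  at RL: (y+(b+a)) (not simplifiable)
  at RLR: (b+a) (not simplifiable)
  at RR: ((z*3)+(7*b)) (not simplifiable)
  at RRL: (z*3) (not simplifiable)
  at RRR: (7*b) (not simplifiable)
Found simplifiable subexpr at path LLR: (6+9)
One SIMPLIFY step would give: ((((z*z)*15)*b)*((y+(b+a))+((z*3)+(7*b))))
-> NOT in normal form.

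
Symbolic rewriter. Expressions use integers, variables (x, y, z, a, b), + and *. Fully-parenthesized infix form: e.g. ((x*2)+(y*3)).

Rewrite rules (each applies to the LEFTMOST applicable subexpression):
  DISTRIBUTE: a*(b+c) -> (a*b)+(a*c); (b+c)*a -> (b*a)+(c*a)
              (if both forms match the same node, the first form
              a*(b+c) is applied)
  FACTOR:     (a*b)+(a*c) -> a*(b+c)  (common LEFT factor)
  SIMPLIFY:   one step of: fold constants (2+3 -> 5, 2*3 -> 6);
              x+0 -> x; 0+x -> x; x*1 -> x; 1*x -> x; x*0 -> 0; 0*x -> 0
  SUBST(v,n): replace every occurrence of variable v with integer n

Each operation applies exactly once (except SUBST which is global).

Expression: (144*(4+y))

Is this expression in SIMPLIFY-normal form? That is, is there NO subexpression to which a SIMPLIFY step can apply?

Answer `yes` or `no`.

Answer: yes

Derivation:
Expression: (144*(4+y))
Scanning for simplifiable subexpressions (pre-order)...
  at root: (144*(4+y)) (not simplifiable)
  at R: (4+y) (not simplifiable)
Result: no simplifiable subexpression found -> normal form.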